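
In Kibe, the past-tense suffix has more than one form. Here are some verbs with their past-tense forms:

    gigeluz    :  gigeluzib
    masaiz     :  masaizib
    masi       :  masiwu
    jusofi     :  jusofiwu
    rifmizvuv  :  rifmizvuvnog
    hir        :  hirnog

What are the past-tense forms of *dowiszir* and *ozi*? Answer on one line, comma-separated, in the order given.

dowiszirnog, oziwu

The alternation tracks the final sound of the stem — -ib when the stem ends in a sibilant (*gigeluz*, *masaiz*); -nog when the stem ends in a non-sibilant consonant (*rifmizvuv*, *hir*); -wu when the stem ends in a vowel (*masi*, *jusofi*).
*dowiszir* — final sound /r/ (a non-sibilant consonant) → -nog → *dowiszirnog*.
The final sound of *ozi* is /i/, which is a vowel, so the suffix is -wu, giving *oziwu*.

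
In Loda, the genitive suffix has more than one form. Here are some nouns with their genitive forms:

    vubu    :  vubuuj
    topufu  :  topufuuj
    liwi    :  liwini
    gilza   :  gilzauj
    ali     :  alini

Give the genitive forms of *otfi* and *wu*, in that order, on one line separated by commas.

The alternation tracks the last vowel of the stem — -ni when the last vowel of the stem is a front vowel (*liwi*, *ali*); -uj when the last vowel of the stem is a back vowel (*vubu*, *topufu*, *gilza*).
*otfi* — last vowel /i/ (a front vowel) → -ni → *otfini*.
Since the last vowel of *wu* is /u/ (a back vowel), it takes -uj, giving *wuuj*.

otfini, wuuj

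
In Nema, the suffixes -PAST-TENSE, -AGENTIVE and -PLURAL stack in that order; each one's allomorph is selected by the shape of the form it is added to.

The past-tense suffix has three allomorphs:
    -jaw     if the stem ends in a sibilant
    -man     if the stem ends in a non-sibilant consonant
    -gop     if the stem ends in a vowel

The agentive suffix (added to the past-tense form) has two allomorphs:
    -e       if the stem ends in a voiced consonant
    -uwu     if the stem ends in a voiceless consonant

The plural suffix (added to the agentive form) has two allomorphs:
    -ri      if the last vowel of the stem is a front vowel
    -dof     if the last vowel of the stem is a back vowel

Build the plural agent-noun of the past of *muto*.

mutogopuwudof

Since the final sound of *muto* is /o/ (a vowel), it takes -gop, giving *mutogop*.
The past-tense form *mutogop* — final consonant /p/ (voiceless) → -uwu → *mutogopuwu*.
Since the last vowel of the agentive form *mutogopuwu* is /u/ (a back vowel), it takes -dof, giving *mutogopuwudof*.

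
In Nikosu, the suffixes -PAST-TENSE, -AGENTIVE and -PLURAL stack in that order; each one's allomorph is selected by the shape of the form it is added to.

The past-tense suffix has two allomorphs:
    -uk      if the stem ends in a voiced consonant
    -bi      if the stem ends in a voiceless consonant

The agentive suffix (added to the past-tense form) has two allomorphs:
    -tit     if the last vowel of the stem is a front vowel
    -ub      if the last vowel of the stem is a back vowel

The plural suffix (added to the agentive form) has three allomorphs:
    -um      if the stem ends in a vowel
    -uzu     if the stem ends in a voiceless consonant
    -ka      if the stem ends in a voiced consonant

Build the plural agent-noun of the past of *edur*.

*edur* — final consonant /r/ (voiced) → -uk → *eduruk*.
Since the last vowel of the past-tense form *eduruk* is /u/ (a back vowel), it takes -ub, giving *edurukub*.
The final sound of the agentive form *edurukub* is /b/, which is a voiced consonant, so the plural suffix is -ka, giving *edurukubka*.

edurukubka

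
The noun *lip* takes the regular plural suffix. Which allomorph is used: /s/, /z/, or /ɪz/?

The stem *lip* ends in a voiceless non-sibilant consonant.
The plural suffix surfaces as /ɪz/ after sibilants, /s/ after other voiceless consonants, and /z/ after other voiced sounds.
So the plural -s on *lip* is pronounced /s/.

/s/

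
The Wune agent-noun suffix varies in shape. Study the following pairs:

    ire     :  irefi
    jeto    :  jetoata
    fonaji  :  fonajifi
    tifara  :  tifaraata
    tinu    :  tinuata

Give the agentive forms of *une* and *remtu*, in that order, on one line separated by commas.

The pattern is front/back vowel harmony: -fi when the last vowel of the stem is a front vowel (*ire*, *fonaji*); -ata when the last vowel of the stem is a back vowel (*jeto*, *tifara*, *tinu*).
*une* — last vowel /e/ (a front vowel) → -fi → *unefi*.
Since the last vowel of *remtu* is /u/ (a back vowel), it takes -ata, giving *remtuata*.

unefi, remtuata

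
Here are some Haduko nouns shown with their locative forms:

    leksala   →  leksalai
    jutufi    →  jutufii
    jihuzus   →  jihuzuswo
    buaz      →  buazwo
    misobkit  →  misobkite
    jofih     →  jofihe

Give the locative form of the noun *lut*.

The suffix is conditioned by the final sound: -wo when the stem ends in a sibilant (*jihuzus*, *buaz*); -e when the stem ends in a non-sibilant consonant (*misobkit*, *jofih*); -i when the stem ends in a vowel (*leksala*, *jutufi*).
*lut*: final sound = /t/, a non-sibilant consonant → -e → *lute*.

lute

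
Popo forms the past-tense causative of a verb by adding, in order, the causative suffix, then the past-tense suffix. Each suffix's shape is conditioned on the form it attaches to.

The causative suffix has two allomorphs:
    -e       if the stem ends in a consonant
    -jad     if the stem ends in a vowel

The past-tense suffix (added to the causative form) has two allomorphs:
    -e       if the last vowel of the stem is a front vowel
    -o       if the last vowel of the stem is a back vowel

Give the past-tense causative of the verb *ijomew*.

Since the final sound of *ijomew* is /w/ (a consonant), it takes -e, giving *ijomewe*.
The causative form *ijomewe*: last vowel = /e/, a front vowel → -e → *ijomewee*.

ijomewee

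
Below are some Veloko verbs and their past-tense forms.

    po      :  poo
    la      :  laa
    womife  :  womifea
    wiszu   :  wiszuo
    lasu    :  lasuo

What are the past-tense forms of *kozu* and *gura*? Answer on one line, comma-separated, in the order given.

kozuo, guraa

Looking at the last vowel of each stem: -o when the last vowel of the stem is a rounded vowel (*po*, *wiszu*, *lasu*); -a when the last vowel of the stem is an unrounded vowel (*la*, *womife*).
*kozu* — last vowel /u/ (a rounded vowel) → -o → *kozuo*.
*gura* — last vowel /a/ (an unrounded vowel) → -a → *guraa*.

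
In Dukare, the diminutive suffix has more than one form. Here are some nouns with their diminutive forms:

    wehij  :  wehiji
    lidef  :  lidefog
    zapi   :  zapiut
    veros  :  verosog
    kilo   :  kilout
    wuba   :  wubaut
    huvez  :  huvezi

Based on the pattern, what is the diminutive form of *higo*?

higout

The suffix is conditioned by the final sound: -og when the stem ends in a voiceless consonant (*lidef*, *veros*); -i when the stem ends in a voiced consonant (*wehij*, *huvez*); -ut when the stem ends in a vowel (*zapi*, *kilo*, *wuba*).
*higo* — final sound /o/ (a vowel) → -ut → *higout*.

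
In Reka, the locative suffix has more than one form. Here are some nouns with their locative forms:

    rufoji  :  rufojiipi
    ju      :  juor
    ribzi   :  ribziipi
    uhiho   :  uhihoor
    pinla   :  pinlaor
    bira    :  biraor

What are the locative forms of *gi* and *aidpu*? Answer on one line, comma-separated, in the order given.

The pattern is front/back vowel harmony: -ipi when the last vowel of the stem is a front vowel (*rufoji*, *ribzi*); -or when the last vowel of the stem is a back vowel (*ju*, *uhiho*, *pinla*, *bira*).
*gi* — last vowel /i/ (a front vowel) → -ipi → *giipi*.
The last vowel of *aidpu* is /u/, which is a back vowel, so the suffix is -or, giving *aidpuor*.

giipi, aidpuor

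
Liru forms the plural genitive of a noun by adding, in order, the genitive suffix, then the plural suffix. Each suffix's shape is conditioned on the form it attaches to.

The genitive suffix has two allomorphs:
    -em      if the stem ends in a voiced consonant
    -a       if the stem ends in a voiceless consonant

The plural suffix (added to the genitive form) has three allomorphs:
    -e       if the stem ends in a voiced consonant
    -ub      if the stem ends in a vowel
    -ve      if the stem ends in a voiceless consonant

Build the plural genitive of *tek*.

tekaub

Since the final consonant of *tek* is /k/ (voiceless), it takes -a, giving *teka*.
The genitive form *teka*: final sound = /a/, a vowel → -ub → *tekaub*.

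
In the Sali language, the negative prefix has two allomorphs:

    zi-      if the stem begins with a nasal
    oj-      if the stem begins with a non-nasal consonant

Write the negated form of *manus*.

*manus*: first consonant = /m/, a nasal → zi- → *zimanus*.

zimanus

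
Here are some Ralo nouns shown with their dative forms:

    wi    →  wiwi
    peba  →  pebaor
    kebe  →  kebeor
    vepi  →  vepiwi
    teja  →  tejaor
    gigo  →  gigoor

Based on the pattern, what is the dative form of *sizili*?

The pattern is height harmony: -wi when the last vowel of the stem is a high vowel (*wi*, *vepi*); -or when the last vowel of the stem is a non-high vowel (*peba*, *kebe*, *teja*, *gigo*).
Since the last vowel of *sizili* is /i/ (a high vowel), it takes -wi, giving *siziliwi*.

siziliwi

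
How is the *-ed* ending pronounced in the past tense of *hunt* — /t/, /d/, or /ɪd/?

The stem *hunt* ends in /t/ or /d/.
The -ed suffix is realized as /ɪd/ after /t, d/; as /t/ after other voiceless consonants; and as /d/ after other voiced sounds.
So -ed on *hunt* is pronounced /ɪd/.

/ɪd/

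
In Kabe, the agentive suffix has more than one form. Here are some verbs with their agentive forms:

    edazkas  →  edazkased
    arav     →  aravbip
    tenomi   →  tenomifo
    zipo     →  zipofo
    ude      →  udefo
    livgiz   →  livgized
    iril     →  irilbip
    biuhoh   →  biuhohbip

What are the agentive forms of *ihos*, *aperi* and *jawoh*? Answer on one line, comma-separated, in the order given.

Looking at the final sound of each stem: -ed when the stem ends in a sibilant (*edazkas*, *livgiz*); -bip when the stem ends in a non-sibilant consonant (*arav*, *iril*, *biuhoh*); -fo when the stem ends in a vowel (*tenomi*, *zipo*, *ude*).
*ihos*: final sound = /s/, a sibilant → -ed → *ihosed*.
The final sound of *aperi* is /i/, which is a vowel, so the suffix is -fo, giving *aperifo*.
*jawoh* — final sound /h/ (a non-sibilant consonant) → -bip → *jawohbip*.

ihosed, aperifo, jawohbip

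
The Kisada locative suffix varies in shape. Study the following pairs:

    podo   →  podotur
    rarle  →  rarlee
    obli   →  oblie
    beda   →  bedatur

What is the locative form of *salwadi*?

Looking at the last vowel of each stem: -e when the last vowel of the stem is a front vowel (*rarle*, *obli*); -tur when the last vowel of the stem is a back vowel (*podo*, *beda*).
*salwadi* — last vowel /i/ (a front vowel) → -e → *salwadie*.

salwadie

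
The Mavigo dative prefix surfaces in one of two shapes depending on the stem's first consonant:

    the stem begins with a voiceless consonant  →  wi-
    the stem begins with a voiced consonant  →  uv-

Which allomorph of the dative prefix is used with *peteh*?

wi-

*peteh*: first consonant = /p/, voiceless → wi-.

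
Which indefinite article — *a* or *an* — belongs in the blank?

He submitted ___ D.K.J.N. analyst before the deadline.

The indefinite article is chosen by the initial *sound* of the following word, not its spelling.
The initialism *D.K.J.N.* is read letter by letter; the first letter, D, is pronounced /diː/, which begins with a consonant sound.
So the article is *a*: He submitted a D.K.J.N. analyst before the deadline.

a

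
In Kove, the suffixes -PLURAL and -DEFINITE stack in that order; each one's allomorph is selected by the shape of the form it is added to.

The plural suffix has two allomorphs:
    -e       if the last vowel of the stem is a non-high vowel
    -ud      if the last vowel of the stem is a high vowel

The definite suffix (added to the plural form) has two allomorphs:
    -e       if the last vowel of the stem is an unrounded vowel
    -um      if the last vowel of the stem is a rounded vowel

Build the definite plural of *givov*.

Since the last vowel of *givov* is /o/ (a non-high vowel), it takes -e, giving *givove*.
Since the last vowel of the plural form *givove* is /e/ (an unrounded vowel), it takes -e, giving *givovee*.

givovee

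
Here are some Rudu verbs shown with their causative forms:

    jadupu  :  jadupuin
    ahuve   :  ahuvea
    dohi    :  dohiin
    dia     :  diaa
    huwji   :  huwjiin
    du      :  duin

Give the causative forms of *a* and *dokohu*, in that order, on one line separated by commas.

The pattern is height harmony: -in when the last vowel of the stem is a high vowel (*jadupu*, *dohi*, *huwji*, *du*); -a when the last vowel of the stem is a non-high vowel (*ahuve*, *dia*).
The last vowel of *a* is /a/, which is a non-high vowel, so the suffix is -a, giving *aa*.
Since the last vowel of *dokohu* is /u/ (a high vowel), it takes -in, giving *dokohuin*.

aa, dokohuin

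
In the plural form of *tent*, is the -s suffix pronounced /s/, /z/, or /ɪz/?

/s/

The stem *tent* ends in a voiceless non-sibilant consonant.
The plural suffix surfaces as /ɪz/ after sibilants, /s/ after other voiceless consonants, and /z/ after other voiced sounds.
So the plural -s on *tent* is pronounced /s/.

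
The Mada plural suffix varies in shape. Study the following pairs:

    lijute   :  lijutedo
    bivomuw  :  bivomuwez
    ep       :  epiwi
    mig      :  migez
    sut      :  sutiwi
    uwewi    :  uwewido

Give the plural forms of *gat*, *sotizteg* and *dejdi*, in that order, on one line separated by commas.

gatiwi, sotiztegez, dejdido

Looking at the final sound of each stem: -iwi when the stem ends in a voiceless consonant (*ep*, *sut*); -ez when the stem ends in a voiced consonant (*bivomuw*, *mig*); -do when the stem ends in a vowel (*lijute*, *uwewi*).
Since the final sound of *gat* is /t/ (a voiceless consonant), it takes -iwi, giving *gatiwi*.
*sotizteg*: final sound = /g/, a voiced consonant → -ez → *sotiztegez*.
*dejdi* — final sound /i/ (a vowel) → -do → *dejdido*.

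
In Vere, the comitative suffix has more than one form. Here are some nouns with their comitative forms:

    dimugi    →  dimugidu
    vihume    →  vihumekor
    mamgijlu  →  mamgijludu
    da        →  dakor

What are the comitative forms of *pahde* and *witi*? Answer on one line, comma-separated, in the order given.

pahdekor, witidu

Looking at the last vowel of each stem: -du when the last vowel of the stem is a high vowel (*dimugi*, *mamgijlu*); -kor when the last vowel of the stem is a non-high vowel (*vihume*, *da*).
The last vowel of *pahde* is /e/, which is a non-high vowel, so the suffix is -kor, giving *pahdekor*.
Since the last vowel of *witi* is /i/ (a high vowel), it takes -du, giving *witidu*.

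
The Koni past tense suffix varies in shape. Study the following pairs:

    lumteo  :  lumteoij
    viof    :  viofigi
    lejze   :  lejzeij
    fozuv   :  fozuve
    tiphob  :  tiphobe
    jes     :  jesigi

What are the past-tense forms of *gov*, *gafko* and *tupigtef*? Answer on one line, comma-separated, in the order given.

gove, gafkoij, tupigtefigi

Looking at the final sound of each stem: -igi when the stem ends in a voiceless consonant (*viof*, *jes*); -e when the stem ends in a voiced consonant (*fozuv*, *tiphob*); -ij when the stem ends in a vowel (*lumteo*, *lejze*).
*gov*: final sound = /v/, a voiced consonant → -e → *gove*.
Since the final sound of *gafko* is /o/ (a vowel), it takes -ij, giving *gafkoij*.
*tupigtef*: final sound = /f/, a voiceless consonant → -igi → *tupigtefigi*.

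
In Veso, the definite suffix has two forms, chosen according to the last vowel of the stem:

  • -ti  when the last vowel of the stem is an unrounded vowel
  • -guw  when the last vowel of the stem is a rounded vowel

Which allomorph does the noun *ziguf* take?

-guw

The last vowel of *ziguf* is /u/, which is a rounded vowel, so the suffix is -guw.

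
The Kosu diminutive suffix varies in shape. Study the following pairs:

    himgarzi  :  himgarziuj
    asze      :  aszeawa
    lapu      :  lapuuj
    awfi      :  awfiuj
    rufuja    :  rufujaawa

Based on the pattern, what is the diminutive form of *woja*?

wojaawa

The pattern is height harmony: -uj when the last vowel of the stem is a high vowel (*himgarzi*, *lapu*, *awfi*); -awa when the last vowel of the stem is a non-high vowel (*asze*, *rufuja*).
Since the last vowel of *woja* is /a/ (a non-high vowel), it takes -awa, giving *wojaawa*.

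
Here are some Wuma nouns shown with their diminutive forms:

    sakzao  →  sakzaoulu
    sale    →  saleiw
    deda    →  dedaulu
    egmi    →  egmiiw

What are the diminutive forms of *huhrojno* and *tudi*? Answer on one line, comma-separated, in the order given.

huhrojnoulu, tudiiw

Looking at the last vowel of each stem: -iw when the last vowel of the stem is a front vowel (*sale*, *egmi*); -ulu when the last vowel of the stem is a back vowel (*sakzao*, *deda*).
The last vowel of *huhrojno* is /o/, which is a back vowel, so the suffix is -ulu, giving *huhrojnoulu*.
*tudi* — last vowel /i/ (a front vowel) → -iw → *tudiiw*.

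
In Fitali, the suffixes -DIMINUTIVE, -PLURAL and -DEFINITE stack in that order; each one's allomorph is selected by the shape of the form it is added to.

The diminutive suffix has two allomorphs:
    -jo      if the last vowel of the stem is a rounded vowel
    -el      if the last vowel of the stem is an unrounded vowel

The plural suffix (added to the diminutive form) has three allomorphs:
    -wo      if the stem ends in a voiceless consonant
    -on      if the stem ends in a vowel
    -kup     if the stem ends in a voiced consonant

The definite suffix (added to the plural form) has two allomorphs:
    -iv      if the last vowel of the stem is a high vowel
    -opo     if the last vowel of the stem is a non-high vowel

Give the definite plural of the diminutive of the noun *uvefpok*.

uvefpokjoonopo

*uvefpok* — last vowel /o/ (a rounded vowel) → -jo → *uvefpokjo*.
Since the final sound of the diminutive form *uvefpokjo* is /o/ (a vowel), it takes -on, giving *uvefpokjoon*.
The plural form *uvefpokjoon* — last vowel /o/ (a non-high vowel) → -opo → *uvefpokjoonopo*.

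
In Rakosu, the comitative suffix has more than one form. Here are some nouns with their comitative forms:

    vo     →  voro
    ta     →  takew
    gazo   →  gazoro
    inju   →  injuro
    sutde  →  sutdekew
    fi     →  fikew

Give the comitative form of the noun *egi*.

The alternation tracks the last vowel of the stem — -ro when the last vowel of the stem is a rounded vowel (*vo*, *gazo*, *inju*); -kew when the last vowel of the stem is an unrounded vowel (*ta*, *sutde*, *fi*).
*egi* — last vowel /i/ (an unrounded vowel) → -kew → *egikew*.

egikew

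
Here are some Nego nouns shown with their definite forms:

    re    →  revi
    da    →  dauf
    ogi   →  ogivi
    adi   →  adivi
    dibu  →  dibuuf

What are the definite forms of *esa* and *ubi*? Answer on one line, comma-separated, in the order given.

esauf, ubivi

The pattern is front/back vowel harmony: -vi when the last vowel of the stem is a front vowel (*re*, *ogi*, *adi*); -uf when the last vowel of the stem is a back vowel (*da*, *dibu*).
The last vowel of *esa* is /a/, which is a back vowel, so the suffix is -uf, giving *esauf*.
Since the last vowel of *ubi* is /i/ (a front vowel), it takes -vi, giving *ubivi*.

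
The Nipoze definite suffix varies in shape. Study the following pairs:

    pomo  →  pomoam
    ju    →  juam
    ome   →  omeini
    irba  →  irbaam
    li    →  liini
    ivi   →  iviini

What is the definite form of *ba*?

baam

The suffix is conditioned by the last vowel: -ini when the last vowel of the stem is a front vowel (*ome*, *li*, *ivi*); -am when the last vowel of the stem is a back vowel (*pomo*, *ju*, *irba*).
*ba*: last vowel = /a/, a back vowel → -am → *baam*.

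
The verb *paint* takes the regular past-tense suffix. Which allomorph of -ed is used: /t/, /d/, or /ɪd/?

/ɪd/

The stem *paint* ends in /t/ or /d/.
The -ed suffix is realized as /ɪd/ after /t, d/; as /t/ after other voiceless consonants; and as /d/ after other voiced sounds.
So -ed on *paint* is pronounced /ɪd/.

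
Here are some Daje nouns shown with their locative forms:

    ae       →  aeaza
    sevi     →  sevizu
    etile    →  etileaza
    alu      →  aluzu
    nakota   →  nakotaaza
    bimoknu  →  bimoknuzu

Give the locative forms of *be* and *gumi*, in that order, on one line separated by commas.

beaza, gumizu

The suffix is conditioned by the last vowel: -zu when the last vowel of the stem is a high vowel (*sevi*, *alu*, *bimoknu*); -aza when the last vowel of the stem is a non-high vowel (*ae*, *etile*, *nakota*).
*be*: last vowel = /e/, a non-high vowel → -aza → *beaza*.
*gumi*: last vowel = /i/, a high vowel → -zu → *gumizu*.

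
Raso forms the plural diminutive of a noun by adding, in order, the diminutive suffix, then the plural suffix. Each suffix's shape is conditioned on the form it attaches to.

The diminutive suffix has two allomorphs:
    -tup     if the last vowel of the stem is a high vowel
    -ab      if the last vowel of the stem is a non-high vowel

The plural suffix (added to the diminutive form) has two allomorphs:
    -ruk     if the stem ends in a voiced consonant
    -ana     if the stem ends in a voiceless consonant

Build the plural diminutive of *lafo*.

*lafo* — last vowel /o/ (a non-high vowel) → -ab → *lafoab*.
Since the final consonant of the diminutive form *lafoab* is /b/ (voiced), it takes -ruk, giving *lafoabruk*.

lafoabruk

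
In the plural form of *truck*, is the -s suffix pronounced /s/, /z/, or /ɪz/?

/s/

The stem *truck* ends in a voiceless non-sibilant consonant.
The plural suffix surfaces as /ɪz/ after sibilants, /s/ after other voiceless consonants, and /z/ after other voiced sounds.
So the plural -s on *truck* is pronounced /s/.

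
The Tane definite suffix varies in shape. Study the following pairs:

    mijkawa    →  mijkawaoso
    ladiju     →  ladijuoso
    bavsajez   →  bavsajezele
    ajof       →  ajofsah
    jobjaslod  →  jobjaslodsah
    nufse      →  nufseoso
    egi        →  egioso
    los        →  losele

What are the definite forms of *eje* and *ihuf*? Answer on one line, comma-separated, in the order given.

Looking at the final sound of each stem: -ele when the stem ends in a sibilant (*bavsajez*, *los*); -sah when the stem ends in a non-sibilant consonant (*ajof*, *jobjaslod*); -oso when the stem ends in a vowel (*mijkawa*, *ladiju*, *nufse*, *egi*).
Since the final sound of *eje* is /e/ (a vowel), it takes -oso, giving *ejeoso*.
The final sound of *ihuf* is /f/, which is a non-sibilant consonant, so the suffix is -sah, giving *ihufsah*.

ejeoso, ihufsah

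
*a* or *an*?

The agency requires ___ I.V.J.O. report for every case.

The indefinite article is chosen by the initial *sound* of the following word, not its spelling.
The initialism *I.V.J.O.* is read letter by letter; the first letter, I, is pronounced /aɪ/, which begins with a vowel sound.
So the article is *an*: The agency requires an I.V.J.O. report for every case.

an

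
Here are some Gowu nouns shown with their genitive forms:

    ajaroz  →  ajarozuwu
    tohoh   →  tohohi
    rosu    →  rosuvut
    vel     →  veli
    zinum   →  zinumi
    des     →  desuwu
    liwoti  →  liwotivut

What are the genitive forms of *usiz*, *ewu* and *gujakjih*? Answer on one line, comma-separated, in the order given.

usizuwu, ewuvut, gujakjihi

Looking at the final sound of each stem: -uwu when the stem ends in a sibilant (*ajaroz*, *des*); -i when the stem ends in a non-sibilant consonant (*tohoh*, *vel*, *zinum*); -vut when the stem ends in a vowel (*rosu*, *liwoti*).
*usiz*: final sound = /z/, a sibilant → -uwu → *usizuwu*.
Since the final sound of *ewu* is /u/ (a vowel), it takes -vut, giving *ewuvut*.
Since the final sound of *gujakjih* is /h/ (a non-sibilant consonant), it takes -i, giving *gujakjihi*.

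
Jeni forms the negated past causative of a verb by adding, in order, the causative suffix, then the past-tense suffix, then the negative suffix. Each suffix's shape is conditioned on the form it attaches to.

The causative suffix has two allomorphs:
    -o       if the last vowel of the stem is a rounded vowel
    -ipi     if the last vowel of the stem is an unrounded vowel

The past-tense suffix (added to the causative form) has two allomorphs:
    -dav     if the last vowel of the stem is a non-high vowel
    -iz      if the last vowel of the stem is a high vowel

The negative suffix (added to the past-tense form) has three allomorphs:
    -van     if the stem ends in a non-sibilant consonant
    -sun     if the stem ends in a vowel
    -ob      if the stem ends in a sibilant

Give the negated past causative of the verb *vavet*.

The last vowel of *vavet* is /e/, which is an unrounded vowel, so the causative suffix is -ipi, giving *vavetipi*.
The last vowel of the causative form *vavetipi* is /i/, which is a high vowel, so the past-tense suffix is -iz, giving *vavetipiiz*.
Since the final sound of the past-tense form *vavetipiiz* is /z/ (a sibilant), it takes -ob, giving *vavetipiizob*.

vavetipiizob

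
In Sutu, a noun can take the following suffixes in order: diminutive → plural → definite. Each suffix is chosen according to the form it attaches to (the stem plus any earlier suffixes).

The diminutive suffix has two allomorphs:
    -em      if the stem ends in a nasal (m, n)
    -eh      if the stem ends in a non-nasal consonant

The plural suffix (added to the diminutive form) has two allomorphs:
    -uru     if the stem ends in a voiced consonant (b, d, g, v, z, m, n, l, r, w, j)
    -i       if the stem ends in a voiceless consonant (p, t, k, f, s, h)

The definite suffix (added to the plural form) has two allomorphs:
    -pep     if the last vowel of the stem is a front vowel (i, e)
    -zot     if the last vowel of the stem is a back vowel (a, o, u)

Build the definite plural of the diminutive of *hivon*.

*hivon*: final consonant = /n/, a nasal → -em → *hivonem*.
Since the final consonant of the diminutive form *hivonem* is /m/ (voiced), it takes -uru, giving *hivonemuru*.
Since the last vowel of the plural form *hivonemuru* is /u/ (a back vowel), it takes -zot, giving *hivonemuruzot*.

hivonemuruzot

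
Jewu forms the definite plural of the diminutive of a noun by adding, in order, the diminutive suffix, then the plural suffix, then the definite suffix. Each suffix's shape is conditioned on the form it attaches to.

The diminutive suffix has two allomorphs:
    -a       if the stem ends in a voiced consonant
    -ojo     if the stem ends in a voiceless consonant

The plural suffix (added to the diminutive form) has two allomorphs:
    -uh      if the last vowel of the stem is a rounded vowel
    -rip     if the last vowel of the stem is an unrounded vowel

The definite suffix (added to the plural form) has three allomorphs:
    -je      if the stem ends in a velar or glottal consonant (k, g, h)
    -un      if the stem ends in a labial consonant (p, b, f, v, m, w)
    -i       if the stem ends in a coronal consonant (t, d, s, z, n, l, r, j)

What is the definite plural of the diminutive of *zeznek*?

zeznekojouhje

*zeznek* — final consonant /k/ (voiceless) → -ojo → *zeznekojo*.
The last vowel of the diminutive form *zeznekojo* is /o/, which is a rounded vowel, so the plural suffix is -uh, giving *zeznekojouh*.
The final consonant of the plural form *zeznekojouh* is /h/, which is velar/glottal, so the definite suffix is -je, giving *zeznekojouhje*.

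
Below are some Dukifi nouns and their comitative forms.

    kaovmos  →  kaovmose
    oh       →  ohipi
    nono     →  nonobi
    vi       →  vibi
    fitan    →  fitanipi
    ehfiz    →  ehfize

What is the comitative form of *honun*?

The suffix is conditioned by the final sound: -e when the stem ends in a sibilant (*kaovmos*, *ehfiz*); -ipi when the stem ends in a non-sibilant consonant (*oh*, *fitan*); -bi when the stem ends in a vowel (*nono*, *vi*).
*honun*: final sound = /n/, a non-sibilant consonant → -ipi → *honunipi*.

honunipi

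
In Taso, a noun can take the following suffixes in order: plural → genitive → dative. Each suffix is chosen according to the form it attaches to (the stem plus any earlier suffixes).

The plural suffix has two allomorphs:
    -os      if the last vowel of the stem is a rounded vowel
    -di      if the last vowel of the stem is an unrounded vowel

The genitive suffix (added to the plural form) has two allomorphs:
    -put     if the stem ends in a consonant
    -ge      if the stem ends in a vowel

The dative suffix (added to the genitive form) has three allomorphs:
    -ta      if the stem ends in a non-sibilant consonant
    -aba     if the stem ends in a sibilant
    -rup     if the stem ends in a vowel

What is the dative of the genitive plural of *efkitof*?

The last vowel of *efkitof* is /o/, which is a rounded vowel, so the plural suffix is -os, giving *efkitofos*.
Since the final sound of the plural form *efkitofos* is /s/ (a consonant), it takes -put, giving *efkitofosput*.
The genitive form *efkitofosput* — final sound /t/ (a non-sibilant consonant) → -ta → *efkitofosputta*.

efkitofosputta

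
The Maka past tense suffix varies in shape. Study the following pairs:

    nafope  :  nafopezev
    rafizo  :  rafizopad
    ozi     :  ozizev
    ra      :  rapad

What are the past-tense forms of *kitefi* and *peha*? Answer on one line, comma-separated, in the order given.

The alternation tracks the last vowel of the stem — -zev when the last vowel of the stem is a front vowel (*nafope*, *ozi*); -pad when the last vowel of the stem is a back vowel (*rafizo*, *ra*).
*kitefi* — last vowel /i/ (a front vowel) → -zev → *kitefizev*.
*peha*: last vowel = /a/, a back vowel → -pad → *pehapad*.

kitefizev, pehapad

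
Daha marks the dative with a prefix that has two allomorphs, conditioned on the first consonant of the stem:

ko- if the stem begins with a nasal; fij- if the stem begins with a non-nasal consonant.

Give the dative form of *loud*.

fijloud

*loud*: first consonant = /l/, non-nasal → fij- → *fijloud*.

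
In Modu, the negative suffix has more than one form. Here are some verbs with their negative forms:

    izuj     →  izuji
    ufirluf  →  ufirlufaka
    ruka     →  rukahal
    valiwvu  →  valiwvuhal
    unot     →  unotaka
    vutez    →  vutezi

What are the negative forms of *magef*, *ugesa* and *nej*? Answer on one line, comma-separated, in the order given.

The alternation tracks the final sound of the stem — -aka when the stem ends in a voiceless consonant (*ufirluf*, *unot*); -i when the stem ends in a voiced consonant (*izuj*, *vutez*); -hal when the stem ends in a vowel (*ruka*, *valiwvu*).
The final sound of *magef* is /f/, which is a voiceless consonant, so the suffix is -aka, giving *magefaka*.
*ugesa*: final sound = /a/, a vowel → -hal → *ugesahal*.
*nej* — final sound /j/ (a voiced consonant) → -i → *neji*.

magefaka, ugesahal, neji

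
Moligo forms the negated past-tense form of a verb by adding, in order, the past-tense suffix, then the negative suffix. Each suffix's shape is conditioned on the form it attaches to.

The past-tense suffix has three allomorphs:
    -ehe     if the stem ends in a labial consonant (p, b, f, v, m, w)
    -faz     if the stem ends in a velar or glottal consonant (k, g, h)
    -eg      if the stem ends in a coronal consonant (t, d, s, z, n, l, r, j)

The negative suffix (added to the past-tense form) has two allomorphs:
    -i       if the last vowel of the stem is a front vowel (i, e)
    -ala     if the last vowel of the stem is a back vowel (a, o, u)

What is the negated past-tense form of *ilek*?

*ilek*: final consonant = /k/, velar/glottal → -faz → *ilekfaz*.
The last vowel of the past-tense form *ilekfaz* is /a/, which is a back vowel, so the negative suffix is -ala, giving *ilekfazala*.

ilekfazala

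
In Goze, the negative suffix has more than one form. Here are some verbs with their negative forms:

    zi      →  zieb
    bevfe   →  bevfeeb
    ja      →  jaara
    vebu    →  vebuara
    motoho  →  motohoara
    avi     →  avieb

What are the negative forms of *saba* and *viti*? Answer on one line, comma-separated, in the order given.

sabaara, vitieb

The alternation tracks the last vowel of the stem — -eb when the last vowel of the stem is a front vowel (*zi*, *bevfe*, *avi*); -ara when the last vowel of the stem is a back vowel (*ja*, *vebu*, *motoho*).
Since the last vowel of *saba* is /a/ (a back vowel), it takes -ara, giving *sabaara*.
The last vowel of *viti* is /i/, which is a front vowel, so the suffix is -eb, giving *vitieb*.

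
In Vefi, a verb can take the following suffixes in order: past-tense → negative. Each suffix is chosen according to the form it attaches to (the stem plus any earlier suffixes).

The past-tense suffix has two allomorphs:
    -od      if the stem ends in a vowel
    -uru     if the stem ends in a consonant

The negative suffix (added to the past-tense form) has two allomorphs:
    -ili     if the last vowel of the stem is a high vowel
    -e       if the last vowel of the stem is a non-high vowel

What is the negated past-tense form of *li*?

The final sound of *li* is /i/, which is a vowel, so the past-tense suffix is -od, giving *liod*.
The last vowel of the past-tense form *liod* is /o/, which is a non-high vowel, so the negative suffix is -e, giving *liode*.

liode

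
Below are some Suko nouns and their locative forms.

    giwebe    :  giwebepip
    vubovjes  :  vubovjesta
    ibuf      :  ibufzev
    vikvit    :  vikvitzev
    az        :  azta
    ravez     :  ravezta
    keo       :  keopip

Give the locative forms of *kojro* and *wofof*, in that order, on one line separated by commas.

The pattern is sibilance of the final sound: -ta when the stem ends in a sibilant (*vubovjes*, *az*, *ravez*); -zev when the stem ends in a non-sibilant consonant (*ibuf*, *vikvit*); -pip when the stem ends in a vowel (*giwebe*, *keo*).
Since the final sound of *kojro* is /o/ (a vowel), it takes -pip, giving *kojropip*.
*wofof*: final sound = /f/, a non-sibilant consonant → -zev → *wofofzev*.

kojropip, wofofzev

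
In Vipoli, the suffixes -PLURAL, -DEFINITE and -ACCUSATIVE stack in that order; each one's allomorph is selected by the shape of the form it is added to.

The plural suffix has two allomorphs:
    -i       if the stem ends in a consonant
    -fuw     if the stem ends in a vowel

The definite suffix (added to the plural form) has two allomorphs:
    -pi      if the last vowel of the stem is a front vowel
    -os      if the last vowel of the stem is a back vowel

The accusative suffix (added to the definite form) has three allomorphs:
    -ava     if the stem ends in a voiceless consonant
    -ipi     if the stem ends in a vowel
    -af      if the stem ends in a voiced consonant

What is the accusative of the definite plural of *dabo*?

dabofuwosava

*dabo* — final sound /o/ (a vowel) → -fuw → *dabofuw*.
The last vowel of the plural form *dabofuw* is /u/, which is a back vowel, so the definite suffix is -os, giving *dabofuwos*.
The definite form *dabofuwos*: final sound = /s/, a voiceless consonant → -ava → *dabofuwosava*.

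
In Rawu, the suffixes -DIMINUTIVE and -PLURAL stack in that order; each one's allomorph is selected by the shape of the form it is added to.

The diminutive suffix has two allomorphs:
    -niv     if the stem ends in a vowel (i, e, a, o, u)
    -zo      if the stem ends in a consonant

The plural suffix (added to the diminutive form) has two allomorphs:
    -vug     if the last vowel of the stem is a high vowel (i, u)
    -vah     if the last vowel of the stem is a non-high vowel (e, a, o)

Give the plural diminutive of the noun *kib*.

*kib*: final sound = /b/, a consonant → -zo → *kibzo*.
The last vowel of the diminutive form *kibzo* is /o/, which is a non-high vowel, so the plural suffix is -vah, giving *kibzovah*.

kibzovah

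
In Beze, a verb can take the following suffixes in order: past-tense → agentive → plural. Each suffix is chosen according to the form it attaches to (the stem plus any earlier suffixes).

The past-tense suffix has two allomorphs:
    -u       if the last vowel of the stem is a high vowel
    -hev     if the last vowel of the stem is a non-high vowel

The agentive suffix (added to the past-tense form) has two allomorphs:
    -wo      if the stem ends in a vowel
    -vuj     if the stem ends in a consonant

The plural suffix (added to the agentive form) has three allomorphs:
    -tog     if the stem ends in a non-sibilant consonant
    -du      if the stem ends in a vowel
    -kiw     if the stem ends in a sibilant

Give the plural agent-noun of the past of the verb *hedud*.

*hedud* — last vowel /u/ (a high vowel) → -u → *hedudu*.
The final sound of the past-tense form *hedudu* is /u/, which is a vowel, so the agentive suffix is -wo, giving *heduduwo*.
The agentive form *heduduwo*: final sound = /o/, a vowel → -du → *heduduwodu*.

heduduwodu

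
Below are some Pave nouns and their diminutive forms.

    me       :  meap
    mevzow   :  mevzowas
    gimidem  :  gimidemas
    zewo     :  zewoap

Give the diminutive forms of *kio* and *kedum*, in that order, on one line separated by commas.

kioap, kedumas

The suffix is conditioned by the final sound: -as when the stem ends in a consonant (*mevzow*, *gimidem*); -ap when the stem ends in a vowel (*me*, *zewo*).
The final sound of *kio* is /o/, which is a vowel, so the suffix is -ap, giving *kioap*.
*kedum* — final sound /m/ (a consonant) → -as → *kedumas*.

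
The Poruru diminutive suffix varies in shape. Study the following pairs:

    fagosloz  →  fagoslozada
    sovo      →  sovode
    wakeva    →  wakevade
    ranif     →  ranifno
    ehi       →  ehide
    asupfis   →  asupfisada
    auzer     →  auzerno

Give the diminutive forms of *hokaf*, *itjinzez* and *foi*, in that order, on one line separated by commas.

The pattern is sibilance of the final sound: -ada when the stem ends in a sibilant (*fagosloz*, *asupfis*); -no when the stem ends in a non-sibilant consonant (*ranif*, *auzer*); -de when the stem ends in a vowel (*sovo*, *wakeva*, *ehi*).
*hokaf*: final sound = /f/, a non-sibilant consonant → -no → *hokafno*.
Since the final sound of *itjinzez* is /z/ (a sibilant), it takes -ada, giving *itjinzezada*.
Since the final sound of *foi* is /i/ (a vowel), it takes -de, giving *foide*.

hokafno, itjinzezada, foide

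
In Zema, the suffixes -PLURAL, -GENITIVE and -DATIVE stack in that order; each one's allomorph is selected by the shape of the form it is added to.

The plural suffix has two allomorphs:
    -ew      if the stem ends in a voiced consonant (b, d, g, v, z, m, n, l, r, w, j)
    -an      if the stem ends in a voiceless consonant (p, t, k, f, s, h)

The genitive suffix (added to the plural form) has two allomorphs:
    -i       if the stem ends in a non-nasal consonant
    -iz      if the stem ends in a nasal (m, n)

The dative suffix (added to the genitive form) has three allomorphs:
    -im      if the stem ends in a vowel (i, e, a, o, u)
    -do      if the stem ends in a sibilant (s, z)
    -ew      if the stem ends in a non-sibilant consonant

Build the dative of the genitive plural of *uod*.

*uod* — final consonant /d/ (voiced) → -ew → *uodew*.
Since the final consonant of the plural form *uodew* is /w/ (non-nasal), it takes -i, giving *uodewi*.
The genitive form *uodewi*: final sound = /i/, a vowel → -im → *uodewiim*.

uodewiim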